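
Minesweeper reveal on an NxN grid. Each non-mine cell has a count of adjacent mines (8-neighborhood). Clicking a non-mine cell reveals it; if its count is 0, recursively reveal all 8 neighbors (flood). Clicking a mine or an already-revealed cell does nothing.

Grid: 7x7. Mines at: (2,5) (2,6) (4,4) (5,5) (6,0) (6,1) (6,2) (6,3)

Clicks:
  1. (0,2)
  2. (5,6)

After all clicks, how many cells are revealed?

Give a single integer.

Answer: 33

Derivation:
Click 1 (0,2) count=0: revealed 32 new [(0,0) (0,1) (0,2) (0,3) (0,4) (0,5) (0,6) (1,0) (1,1) (1,2) (1,3) (1,4) (1,5) (1,6) (2,0) (2,1) (2,2) (2,3) (2,4) (3,0) (3,1) (3,2) (3,3) (3,4) (4,0) (4,1) (4,2) (4,3) (5,0) (5,1) (5,2) (5,3)] -> total=32
Click 2 (5,6) count=1: revealed 1 new [(5,6)] -> total=33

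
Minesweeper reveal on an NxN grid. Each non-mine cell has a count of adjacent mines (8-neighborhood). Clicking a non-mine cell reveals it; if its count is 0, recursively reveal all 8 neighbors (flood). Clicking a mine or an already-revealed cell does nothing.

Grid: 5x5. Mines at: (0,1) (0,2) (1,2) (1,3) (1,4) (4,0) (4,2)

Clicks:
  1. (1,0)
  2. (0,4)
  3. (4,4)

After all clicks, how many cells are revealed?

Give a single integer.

Answer: 8

Derivation:
Click 1 (1,0) count=1: revealed 1 new [(1,0)] -> total=1
Click 2 (0,4) count=2: revealed 1 new [(0,4)] -> total=2
Click 3 (4,4) count=0: revealed 6 new [(2,3) (2,4) (3,3) (3,4) (4,3) (4,4)] -> total=8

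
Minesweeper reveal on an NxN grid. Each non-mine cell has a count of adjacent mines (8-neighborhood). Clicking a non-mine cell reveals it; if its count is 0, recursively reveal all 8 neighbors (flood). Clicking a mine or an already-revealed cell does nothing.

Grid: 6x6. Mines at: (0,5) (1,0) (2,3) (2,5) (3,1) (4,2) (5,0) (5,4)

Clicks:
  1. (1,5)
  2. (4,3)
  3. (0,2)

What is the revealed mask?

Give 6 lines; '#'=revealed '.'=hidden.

Click 1 (1,5) count=2: revealed 1 new [(1,5)] -> total=1
Click 2 (4,3) count=2: revealed 1 new [(4,3)] -> total=2
Click 3 (0,2) count=0: revealed 8 new [(0,1) (0,2) (0,3) (0,4) (1,1) (1,2) (1,3) (1,4)] -> total=10

Answer: .####.
.#####
......
......
...#..
......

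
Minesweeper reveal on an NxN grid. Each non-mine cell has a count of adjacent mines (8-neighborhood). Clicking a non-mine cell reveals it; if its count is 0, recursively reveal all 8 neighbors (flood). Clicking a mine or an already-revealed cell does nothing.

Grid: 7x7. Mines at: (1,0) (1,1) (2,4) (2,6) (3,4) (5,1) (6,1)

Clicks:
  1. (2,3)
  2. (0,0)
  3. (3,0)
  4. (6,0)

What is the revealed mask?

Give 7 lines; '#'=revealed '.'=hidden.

Click 1 (2,3) count=2: revealed 1 new [(2,3)] -> total=1
Click 2 (0,0) count=2: revealed 1 new [(0,0)] -> total=2
Click 3 (3,0) count=0: revealed 11 new [(2,0) (2,1) (2,2) (3,0) (3,1) (3,2) (3,3) (4,0) (4,1) (4,2) (4,3)] -> total=13
Click 4 (6,0) count=2: revealed 1 new [(6,0)] -> total=14

Answer: #......
.......
####...
####...
####...
.......
#......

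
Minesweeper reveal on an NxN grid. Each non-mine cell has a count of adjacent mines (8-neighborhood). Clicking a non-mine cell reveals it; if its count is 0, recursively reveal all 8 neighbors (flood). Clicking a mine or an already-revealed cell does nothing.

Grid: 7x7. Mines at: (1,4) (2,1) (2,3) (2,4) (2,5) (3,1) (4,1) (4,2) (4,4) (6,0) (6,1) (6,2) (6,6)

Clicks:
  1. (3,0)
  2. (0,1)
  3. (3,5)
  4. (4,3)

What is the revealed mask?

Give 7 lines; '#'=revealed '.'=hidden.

Answer: ####...
####...
.......
#....#.
...#...
.......
.......

Derivation:
Click 1 (3,0) count=3: revealed 1 new [(3,0)] -> total=1
Click 2 (0,1) count=0: revealed 8 new [(0,0) (0,1) (0,2) (0,3) (1,0) (1,1) (1,2) (1,3)] -> total=9
Click 3 (3,5) count=3: revealed 1 new [(3,5)] -> total=10
Click 4 (4,3) count=2: revealed 1 new [(4,3)] -> total=11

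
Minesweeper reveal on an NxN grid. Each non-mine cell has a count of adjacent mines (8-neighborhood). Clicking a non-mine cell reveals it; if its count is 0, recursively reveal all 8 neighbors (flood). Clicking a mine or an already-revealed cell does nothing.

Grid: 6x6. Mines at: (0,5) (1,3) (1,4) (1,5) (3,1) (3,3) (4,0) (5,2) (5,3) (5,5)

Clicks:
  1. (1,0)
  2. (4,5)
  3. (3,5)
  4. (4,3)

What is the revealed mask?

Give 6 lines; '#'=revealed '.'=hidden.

Answer: ###...
###...
###.##
....##
...###
......

Derivation:
Click 1 (1,0) count=0: revealed 9 new [(0,0) (0,1) (0,2) (1,0) (1,1) (1,2) (2,0) (2,1) (2,2)] -> total=9
Click 2 (4,5) count=1: revealed 1 new [(4,5)] -> total=10
Click 3 (3,5) count=0: revealed 5 new [(2,4) (2,5) (3,4) (3,5) (4,4)] -> total=15
Click 4 (4,3) count=3: revealed 1 new [(4,3)] -> total=16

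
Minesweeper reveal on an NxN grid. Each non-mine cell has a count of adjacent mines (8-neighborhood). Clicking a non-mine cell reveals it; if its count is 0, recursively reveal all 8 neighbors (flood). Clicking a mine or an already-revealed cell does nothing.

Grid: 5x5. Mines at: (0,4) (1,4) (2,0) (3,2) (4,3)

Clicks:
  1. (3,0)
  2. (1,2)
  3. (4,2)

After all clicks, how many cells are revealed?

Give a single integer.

Answer: 13

Derivation:
Click 1 (3,0) count=1: revealed 1 new [(3,0)] -> total=1
Click 2 (1,2) count=0: revealed 11 new [(0,0) (0,1) (0,2) (0,3) (1,0) (1,1) (1,2) (1,3) (2,1) (2,2) (2,3)] -> total=12
Click 3 (4,2) count=2: revealed 1 new [(4,2)] -> total=13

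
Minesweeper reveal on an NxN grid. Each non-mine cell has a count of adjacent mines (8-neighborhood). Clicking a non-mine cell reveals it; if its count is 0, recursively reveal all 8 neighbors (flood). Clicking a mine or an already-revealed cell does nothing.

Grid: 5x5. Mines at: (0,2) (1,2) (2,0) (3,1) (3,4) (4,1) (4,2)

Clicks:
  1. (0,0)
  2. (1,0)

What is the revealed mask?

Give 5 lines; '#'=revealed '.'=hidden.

Click 1 (0,0) count=0: revealed 4 new [(0,0) (0,1) (1,0) (1,1)] -> total=4
Click 2 (1,0) count=1: revealed 0 new [(none)] -> total=4

Answer: ##...
##...
.....
.....
.....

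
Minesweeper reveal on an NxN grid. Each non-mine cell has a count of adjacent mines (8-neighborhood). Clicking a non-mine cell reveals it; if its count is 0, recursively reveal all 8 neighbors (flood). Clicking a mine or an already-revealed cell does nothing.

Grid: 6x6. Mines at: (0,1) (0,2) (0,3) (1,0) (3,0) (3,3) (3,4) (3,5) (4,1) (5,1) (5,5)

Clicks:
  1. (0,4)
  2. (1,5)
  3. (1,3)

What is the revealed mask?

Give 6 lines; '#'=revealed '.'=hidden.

Click 1 (0,4) count=1: revealed 1 new [(0,4)] -> total=1
Click 2 (1,5) count=0: revealed 5 new [(0,5) (1,4) (1,5) (2,4) (2,5)] -> total=6
Click 3 (1,3) count=2: revealed 1 new [(1,3)] -> total=7

Answer: ....##
...###
....##
......
......
......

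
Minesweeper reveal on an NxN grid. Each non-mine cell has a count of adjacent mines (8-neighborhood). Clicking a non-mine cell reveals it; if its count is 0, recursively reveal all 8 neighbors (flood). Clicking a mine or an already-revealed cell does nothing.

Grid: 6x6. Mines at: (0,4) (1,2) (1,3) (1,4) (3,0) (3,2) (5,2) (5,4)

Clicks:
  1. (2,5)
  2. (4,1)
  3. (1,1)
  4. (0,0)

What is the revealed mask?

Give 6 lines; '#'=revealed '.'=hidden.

Click 1 (2,5) count=1: revealed 1 new [(2,5)] -> total=1
Click 2 (4,1) count=3: revealed 1 new [(4,1)] -> total=2
Click 3 (1,1) count=1: revealed 1 new [(1,1)] -> total=3
Click 4 (0,0) count=0: revealed 5 new [(0,0) (0,1) (1,0) (2,0) (2,1)] -> total=8

Answer: ##....
##....
##...#
......
.#....
......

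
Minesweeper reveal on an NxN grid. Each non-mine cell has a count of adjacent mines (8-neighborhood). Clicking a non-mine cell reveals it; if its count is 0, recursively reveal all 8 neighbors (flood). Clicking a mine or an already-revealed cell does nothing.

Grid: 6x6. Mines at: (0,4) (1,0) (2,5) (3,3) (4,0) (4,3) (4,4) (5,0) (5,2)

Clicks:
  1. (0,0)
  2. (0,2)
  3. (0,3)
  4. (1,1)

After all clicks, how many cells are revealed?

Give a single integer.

Click 1 (0,0) count=1: revealed 1 new [(0,0)] -> total=1
Click 2 (0,2) count=0: revealed 9 new [(0,1) (0,2) (0,3) (1,1) (1,2) (1,3) (2,1) (2,2) (2,3)] -> total=10
Click 3 (0,3) count=1: revealed 0 new [(none)] -> total=10
Click 4 (1,1) count=1: revealed 0 new [(none)] -> total=10

Answer: 10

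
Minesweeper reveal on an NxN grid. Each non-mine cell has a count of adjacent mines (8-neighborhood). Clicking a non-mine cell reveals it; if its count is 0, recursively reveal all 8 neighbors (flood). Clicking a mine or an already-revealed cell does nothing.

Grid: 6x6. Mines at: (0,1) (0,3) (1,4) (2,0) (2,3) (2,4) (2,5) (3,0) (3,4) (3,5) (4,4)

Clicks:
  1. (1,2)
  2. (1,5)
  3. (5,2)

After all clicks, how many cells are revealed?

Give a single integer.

Click 1 (1,2) count=3: revealed 1 new [(1,2)] -> total=1
Click 2 (1,5) count=3: revealed 1 new [(1,5)] -> total=2
Click 3 (5,2) count=0: revealed 11 new [(3,1) (3,2) (3,3) (4,0) (4,1) (4,2) (4,3) (5,0) (5,1) (5,2) (5,3)] -> total=13

Answer: 13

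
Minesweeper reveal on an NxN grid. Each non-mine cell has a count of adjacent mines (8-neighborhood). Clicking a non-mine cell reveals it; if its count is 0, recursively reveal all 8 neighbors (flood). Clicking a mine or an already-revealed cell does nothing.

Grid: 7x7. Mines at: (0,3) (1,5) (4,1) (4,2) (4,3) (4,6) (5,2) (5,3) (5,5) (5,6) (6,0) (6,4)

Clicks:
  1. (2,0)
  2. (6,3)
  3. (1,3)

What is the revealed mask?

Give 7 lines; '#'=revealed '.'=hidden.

Answer: ###....
#####..
#####..
#####..
.......
.......
...#...

Derivation:
Click 1 (2,0) count=0: revealed 18 new [(0,0) (0,1) (0,2) (1,0) (1,1) (1,2) (1,3) (1,4) (2,0) (2,1) (2,2) (2,3) (2,4) (3,0) (3,1) (3,2) (3,3) (3,4)] -> total=18
Click 2 (6,3) count=3: revealed 1 new [(6,3)] -> total=19
Click 3 (1,3) count=1: revealed 0 new [(none)] -> total=19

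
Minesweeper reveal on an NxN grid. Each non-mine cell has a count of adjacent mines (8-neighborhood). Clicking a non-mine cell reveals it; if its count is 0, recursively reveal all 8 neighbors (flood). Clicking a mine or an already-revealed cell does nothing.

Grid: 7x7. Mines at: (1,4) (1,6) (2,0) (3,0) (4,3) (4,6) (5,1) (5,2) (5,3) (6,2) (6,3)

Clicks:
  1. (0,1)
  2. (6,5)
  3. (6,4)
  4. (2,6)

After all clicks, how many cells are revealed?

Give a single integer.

Click 1 (0,1) count=0: revealed 14 new [(0,0) (0,1) (0,2) (0,3) (1,0) (1,1) (1,2) (1,3) (2,1) (2,2) (2,3) (3,1) (3,2) (3,3)] -> total=14
Click 2 (6,5) count=0: revealed 6 new [(5,4) (5,5) (5,6) (6,4) (6,5) (6,6)] -> total=20
Click 3 (6,4) count=2: revealed 0 new [(none)] -> total=20
Click 4 (2,6) count=1: revealed 1 new [(2,6)] -> total=21

Answer: 21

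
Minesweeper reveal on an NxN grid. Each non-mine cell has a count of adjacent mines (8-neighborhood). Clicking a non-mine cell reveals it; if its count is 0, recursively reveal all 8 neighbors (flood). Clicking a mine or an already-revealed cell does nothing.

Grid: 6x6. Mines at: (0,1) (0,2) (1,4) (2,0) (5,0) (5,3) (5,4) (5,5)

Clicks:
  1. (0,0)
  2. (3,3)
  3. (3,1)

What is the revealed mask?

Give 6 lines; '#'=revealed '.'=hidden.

Click 1 (0,0) count=1: revealed 1 new [(0,0)] -> total=1
Click 2 (3,3) count=0: revealed 18 new [(1,1) (1,2) (1,3) (2,1) (2,2) (2,3) (2,4) (2,5) (3,1) (3,2) (3,3) (3,4) (3,5) (4,1) (4,2) (4,3) (4,4) (4,5)] -> total=19
Click 3 (3,1) count=1: revealed 0 new [(none)] -> total=19

Answer: #.....
.###..
.#####
.#####
.#####
......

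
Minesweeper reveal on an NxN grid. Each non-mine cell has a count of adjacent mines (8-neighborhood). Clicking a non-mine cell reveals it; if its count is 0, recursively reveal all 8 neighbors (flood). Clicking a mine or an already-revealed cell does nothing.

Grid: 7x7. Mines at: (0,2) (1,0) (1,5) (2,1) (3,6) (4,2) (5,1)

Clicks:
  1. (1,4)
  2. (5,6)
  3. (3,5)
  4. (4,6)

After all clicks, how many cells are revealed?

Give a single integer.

Click 1 (1,4) count=1: revealed 1 new [(1,4)] -> total=1
Click 2 (5,6) count=0: revealed 24 new [(1,2) (1,3) (2,2) (2,3) (2,4) (2,5) (3,2) (3,3) (3,4) (3,5) (4,3) (4,4) (4,5) (4,6) (5,2) (5,3) (5,4) (5,5) (5,6) (6,2) (6,3) (6,4) (6,5) (6,6)] -> total=25
Click 3 (3,5) count=1: revealed 0 new [(none)] -> total=25
Click 4 (4,6) count=1: revealed 0 new [(none)] -> total=25

Answer: 25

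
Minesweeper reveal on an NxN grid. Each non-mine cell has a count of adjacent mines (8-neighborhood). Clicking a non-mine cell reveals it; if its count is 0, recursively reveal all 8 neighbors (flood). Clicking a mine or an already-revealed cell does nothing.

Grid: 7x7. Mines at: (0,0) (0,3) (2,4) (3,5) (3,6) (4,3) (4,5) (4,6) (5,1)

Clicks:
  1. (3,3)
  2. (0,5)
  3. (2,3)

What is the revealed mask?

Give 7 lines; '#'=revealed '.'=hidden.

Answer: ....###
....###
...#.##
...#...
.......
.......
.......

Derivation:
Click 1 (3,3) count=2: revealed 1 new [(3,3)] -> total=1
Click 2 (0,5) count=0: revealed 8 new [(0,4) (0,5) (0,6) (1,4) (1,5) (1,6) (2,5) (2,6)] -> total=9
Click 3 (2,3) count=1: revealed 1 new [(2,3)] -> total=10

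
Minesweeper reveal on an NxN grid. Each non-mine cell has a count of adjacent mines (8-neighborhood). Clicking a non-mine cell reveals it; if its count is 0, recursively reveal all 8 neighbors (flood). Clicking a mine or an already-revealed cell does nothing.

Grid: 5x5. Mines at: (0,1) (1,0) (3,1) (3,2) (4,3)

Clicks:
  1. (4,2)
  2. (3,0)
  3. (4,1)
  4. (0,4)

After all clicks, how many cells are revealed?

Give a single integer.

Click 1 (4,2) count=3: revealed 1 new [(4,2)] -> total=1
Click 2 (3,0) count=1: revealed 1 new [(3,0)] -> total=2
Click 3 (4,1) count=2: revealed 1 new [(4,1)] -> total=3
Click 4 (0,4) count=0: revealed 11 new [(0,2) (0,3) (0,4) (1,2) (1,3) (1,4) (2,2) (2,3) (2,4) (3,3) (3,4)] -> total=14

Answer: 14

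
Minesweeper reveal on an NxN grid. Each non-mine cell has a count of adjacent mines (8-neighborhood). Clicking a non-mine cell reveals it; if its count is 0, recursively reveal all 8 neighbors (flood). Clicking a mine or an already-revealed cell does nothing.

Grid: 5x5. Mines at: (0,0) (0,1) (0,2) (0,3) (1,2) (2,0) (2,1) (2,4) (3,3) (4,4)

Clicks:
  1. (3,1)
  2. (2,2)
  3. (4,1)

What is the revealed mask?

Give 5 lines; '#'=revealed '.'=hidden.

Click 1 (3,1) count=2: revealed 1 new [(3,1)] -> total=1
Click 2 (2,2) count=3: revealed 1 new [(2,2)] -> total=2
Click 3 (4,1) count=0: revealed 5 new [(3,0) (3,2) (4,0) (4,1) (4,2)] -> total=7

Answer: .....
.....
..#..
###..
###..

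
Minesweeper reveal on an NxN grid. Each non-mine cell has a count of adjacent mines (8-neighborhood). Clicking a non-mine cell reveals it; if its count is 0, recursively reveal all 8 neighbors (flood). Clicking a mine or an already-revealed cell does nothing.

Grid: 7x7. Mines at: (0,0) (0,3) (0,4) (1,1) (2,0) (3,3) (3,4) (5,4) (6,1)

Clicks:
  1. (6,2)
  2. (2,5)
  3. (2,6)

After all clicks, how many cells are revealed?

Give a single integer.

Click 1 (6,2) count=1: revealed 1 new [(6,2)] -> total=1
Click 2 (2,5) count=1: revealed 1 new [(2,5)] -> total=2
Click 3 (2,6) count=0: revealed 13 new [(0,5) (0,6) (1,5) (1,6) (2,6) (3,5) (3,6) (4,5) (4,6) (5,5) (5,6) (6,5) (6,6)] -> total=15

Answer: 15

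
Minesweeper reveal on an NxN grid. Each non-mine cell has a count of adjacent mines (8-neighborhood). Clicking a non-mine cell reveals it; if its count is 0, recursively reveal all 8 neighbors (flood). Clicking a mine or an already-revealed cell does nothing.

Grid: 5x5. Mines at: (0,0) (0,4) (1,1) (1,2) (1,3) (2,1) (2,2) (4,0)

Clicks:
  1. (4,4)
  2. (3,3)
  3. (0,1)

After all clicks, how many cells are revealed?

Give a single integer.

Answer: 11

Derivation:
Click 1 (4,4) count=0: revealed 10 new [(2,3) (2,4) (3,1) (3,2) (3,3) (3,4) (4,1) (4,2) (4,3) (4,4)] -> total=10
Click 2 (3,3) count=1: revealed 0 new [(none)] -> total=10
Click 3 (0,1) count=3: revealed 1 new [(0,1)] -> total=11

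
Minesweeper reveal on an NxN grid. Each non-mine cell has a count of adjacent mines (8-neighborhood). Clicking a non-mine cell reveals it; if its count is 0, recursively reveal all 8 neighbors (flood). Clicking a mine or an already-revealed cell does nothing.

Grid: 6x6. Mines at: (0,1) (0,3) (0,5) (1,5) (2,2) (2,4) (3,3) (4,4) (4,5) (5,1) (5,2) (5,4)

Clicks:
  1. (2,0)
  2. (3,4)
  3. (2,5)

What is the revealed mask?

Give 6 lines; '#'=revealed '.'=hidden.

Answer: ......
##....
##...#
##..#.
##....
......

Derivation:
Click 1 (2,0) count=0: revealed 8 new [(1,0) (1,1) (2,0) (2,1) (3,0) (3,1) (4,0) (4,1)] -> total=8
Click 2 (3,4) count=4: revealed 1 new [(3,4)] -> total=9
Click 3 (2,5) count=2: revealed 1 new [(2,5)] -> total=10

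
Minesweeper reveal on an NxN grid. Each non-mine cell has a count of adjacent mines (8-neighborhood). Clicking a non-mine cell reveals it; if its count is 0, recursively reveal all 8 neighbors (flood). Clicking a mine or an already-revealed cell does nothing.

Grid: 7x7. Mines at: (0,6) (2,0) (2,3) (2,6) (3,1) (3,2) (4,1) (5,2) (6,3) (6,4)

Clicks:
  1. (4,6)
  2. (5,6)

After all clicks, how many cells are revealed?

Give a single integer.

Answer: 14

Derivation:
Click 1 (4,6) count=0: revealed 14 new [(3,3) (3,4) (3,5) (3,6) (4,3) (4,4) (4,5) (4,6) (5,3) (5,4) (5,5) (5,6) (6,5) (6,6)] -> total=14
Click 2 (5,6) count=0: revealed 0 new [(none)] -> total=14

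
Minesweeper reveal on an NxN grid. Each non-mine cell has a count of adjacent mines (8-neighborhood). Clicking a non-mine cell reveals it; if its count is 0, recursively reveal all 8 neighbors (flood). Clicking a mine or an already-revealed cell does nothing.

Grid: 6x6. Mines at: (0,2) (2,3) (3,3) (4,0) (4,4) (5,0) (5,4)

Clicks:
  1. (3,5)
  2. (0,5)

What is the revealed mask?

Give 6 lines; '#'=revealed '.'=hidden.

Answer: ...###
...###
....##
....##
......
......

Derivation:
Click 1 (3,5) count=1: revealed 1 new [(3,5)] -> total=1
Click 2 (0,5) count=0: revealed 9 new [(0,3) (0,4) (0,5) (1,3) (1,4) (1,5) (2,4) (2,5) (3,4)] -> total=10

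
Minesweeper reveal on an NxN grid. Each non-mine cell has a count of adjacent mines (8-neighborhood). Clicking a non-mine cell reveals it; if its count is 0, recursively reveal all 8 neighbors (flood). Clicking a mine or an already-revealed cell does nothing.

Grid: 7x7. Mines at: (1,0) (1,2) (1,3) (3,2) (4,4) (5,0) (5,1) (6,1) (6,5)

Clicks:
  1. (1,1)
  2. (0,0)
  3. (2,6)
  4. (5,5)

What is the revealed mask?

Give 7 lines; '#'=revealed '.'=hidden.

Answer: #...###
.#..###
....###
....###
.....##
.....##
.......

Derivation:
Click 1 (1,1) count=2: revealed 1 new [(1,1)] -> total=1
Click 2 (0,0) count=1: revealed 1 new [(0,0)] -> total=2
Click 3 (2,6) count=0: revealed 16 new [(0,4) (0,5) (0,6) (1,4) (1,5) (1,6) (2,4) (2,5) (2,6) (3,4) (3,5) (3,6) (4,5) (4,6) (5,5) (5,6)] -> total=18
Click 4 (5,5) count=2: revealed 0 new [(none)] -> total=18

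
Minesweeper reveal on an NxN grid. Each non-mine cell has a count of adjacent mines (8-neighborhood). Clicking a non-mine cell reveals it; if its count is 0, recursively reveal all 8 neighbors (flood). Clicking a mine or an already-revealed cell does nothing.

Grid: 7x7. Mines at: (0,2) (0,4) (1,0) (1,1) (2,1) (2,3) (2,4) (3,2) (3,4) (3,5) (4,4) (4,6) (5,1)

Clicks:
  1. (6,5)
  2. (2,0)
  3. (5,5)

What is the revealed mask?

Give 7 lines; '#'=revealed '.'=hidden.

Answer: .......
.......
#......
.......
.......
..#####
..#####

Derivation:
Click 1 (6,5) count=0: revealed 10 new [(5,2) (5,3) (5,4) (5,5) (5,6) (6,2) (6,3) (6,4) (6,5) (6,6)] -> total=10
Click 2 (2,0) count=3: revealed 1 new [(2,0)] -> total=11
Click 3 (5,5) count=2: revealed 0 new [(none)] -> total=11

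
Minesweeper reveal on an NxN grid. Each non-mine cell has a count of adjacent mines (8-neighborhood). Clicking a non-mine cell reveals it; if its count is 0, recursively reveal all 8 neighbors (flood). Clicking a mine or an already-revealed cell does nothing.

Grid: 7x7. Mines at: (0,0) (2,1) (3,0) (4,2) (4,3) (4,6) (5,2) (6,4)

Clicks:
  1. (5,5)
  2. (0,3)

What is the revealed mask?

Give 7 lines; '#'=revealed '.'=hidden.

Answer: .######
.######
..#####
..#####
.......
.....#.
.......

Derivation:
Click 1 (5,5) count=2: revealed 1 new [(5,5)] -> total=1
Click 2 (0,3) count=0: revealed 22 new [(0,1) (0,2) (0,3) (0,4) (0,5) (0,6) (1,1) (1,2) (1,3) (1,4) (1,5) (1,6) (2,2) (2,3) (2,4) (2,5) (2,6) (3,2) (3,3) (3,4) (3,5) (3,6)] -> total=23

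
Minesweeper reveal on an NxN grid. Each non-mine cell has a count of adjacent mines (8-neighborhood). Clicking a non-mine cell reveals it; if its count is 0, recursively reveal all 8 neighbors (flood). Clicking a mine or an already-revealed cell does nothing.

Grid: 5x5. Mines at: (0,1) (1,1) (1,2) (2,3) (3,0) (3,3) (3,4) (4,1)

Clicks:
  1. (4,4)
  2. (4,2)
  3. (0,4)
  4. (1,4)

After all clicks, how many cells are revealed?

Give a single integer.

Click 1 (4,4) count=2: revealed 1 new [(4,4)] -> total=1
Click 2 (4,2) count=2: revealed 1 new [(4,2)] -> total=2
Click 3 (0,4) count=0: revealed 4 new [(0,3) (0,4) (1,3) (1,4)] -> total=6
Click 4 (1,4) count=1: revealed 0 new [(none)] -> total=6

Answer: 6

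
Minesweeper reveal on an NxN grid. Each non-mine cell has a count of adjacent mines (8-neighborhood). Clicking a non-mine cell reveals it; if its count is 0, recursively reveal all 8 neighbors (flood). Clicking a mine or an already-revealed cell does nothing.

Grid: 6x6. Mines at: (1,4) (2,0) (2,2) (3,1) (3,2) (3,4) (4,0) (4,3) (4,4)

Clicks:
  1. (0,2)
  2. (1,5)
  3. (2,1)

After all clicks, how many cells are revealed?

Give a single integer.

Click 1 (0,2) count=0: revealed 8 new [(0,0) (0,1) (0,2) (0,3) (1,0) (1,1) (1,2) (1,3)] -> total=8
Click 2 (1,5) count=1: revealed 1 new [(1,5)] -> total=9
Click 3 (2,1) count=4: revealed 1 new [(2,1)] -> total=10

Answer: 10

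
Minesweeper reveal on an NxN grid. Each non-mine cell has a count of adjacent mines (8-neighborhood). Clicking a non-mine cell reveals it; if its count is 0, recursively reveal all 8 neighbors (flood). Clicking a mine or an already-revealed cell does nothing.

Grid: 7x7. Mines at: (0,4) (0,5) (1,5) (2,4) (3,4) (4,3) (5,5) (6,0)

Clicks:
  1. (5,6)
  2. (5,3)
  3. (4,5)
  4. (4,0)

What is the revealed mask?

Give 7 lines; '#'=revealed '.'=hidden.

Answer: ####...
####...
####...
####...
###..#.
####..#
.......

Derivation:
Click 1 (5,6) count=1: revealed 1 new [(5,6)] -> total=1
Click 2 (5,3) count=1: revealed 1 new [(5,3)] -> total=2
Click 3 (4,5) count=2: revealed 1 new [(4,5)] -> total=3
Click 4 (4,0) count=0: revealed 22 new [(0,0) (0,1) (0,2) (0,3) (1,0) (1,1) (1,2) (1,3) (2,0) (2,1) (2,2) (2,3) (3,0) (3,1) (3,2) (3,3) (4,0) (4,1) (4,2) (5,0) (5,1) (5,2)] -> total=25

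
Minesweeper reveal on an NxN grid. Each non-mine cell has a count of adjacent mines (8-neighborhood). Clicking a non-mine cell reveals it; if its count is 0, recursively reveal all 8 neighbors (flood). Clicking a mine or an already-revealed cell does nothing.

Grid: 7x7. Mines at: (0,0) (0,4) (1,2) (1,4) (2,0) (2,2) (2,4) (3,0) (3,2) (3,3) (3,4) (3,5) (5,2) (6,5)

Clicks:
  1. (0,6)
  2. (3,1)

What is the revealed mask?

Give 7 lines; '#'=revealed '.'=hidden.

Answer: .....##
.....##
.....##
.#.....
.......
.......
.......

Derivation:
Click 1 (0,6) count=0: revealed 6 new [(0,5) (0,6) (1,5) (1,6) (2,5) (2,6)] -> total=6
Click 2 (3,1) count=4: revealed 1 new [(3,1)] -> total=7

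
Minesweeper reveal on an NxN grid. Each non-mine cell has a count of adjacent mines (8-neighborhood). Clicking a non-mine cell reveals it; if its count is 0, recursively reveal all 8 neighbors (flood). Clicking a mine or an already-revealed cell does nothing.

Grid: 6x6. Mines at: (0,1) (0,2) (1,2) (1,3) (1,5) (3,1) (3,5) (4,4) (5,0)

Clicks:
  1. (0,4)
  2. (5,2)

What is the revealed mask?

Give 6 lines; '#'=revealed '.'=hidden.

Answer: ....#.
......
......
......
.###..
.###..

Derivation:
Click 1 (0,4) count=2: revealed 1 new [(0,4)] -> total=1
Click 2 (5,2) count=0: revealed 6 new [(4,1) (4,2) (4,3) (5,1) (5,2) (5,3)] -> total=7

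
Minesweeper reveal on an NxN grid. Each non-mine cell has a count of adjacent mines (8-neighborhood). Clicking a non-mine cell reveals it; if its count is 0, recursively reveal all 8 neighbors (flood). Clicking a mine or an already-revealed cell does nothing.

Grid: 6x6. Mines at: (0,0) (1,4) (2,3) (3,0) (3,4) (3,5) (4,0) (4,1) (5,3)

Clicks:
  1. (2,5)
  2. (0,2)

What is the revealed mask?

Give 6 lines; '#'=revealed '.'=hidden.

Answer: .###..
.###..
.....#
......
......
......

Derivation:
Click 1 (2,5) count=3: revealed 1 new [(2,5)] -> total=1
Click 2 (0,2) count=0: revealed 6 new [(0,1) (0,2) (0,3) (1,1) (1,2) (1,3)] -> total=7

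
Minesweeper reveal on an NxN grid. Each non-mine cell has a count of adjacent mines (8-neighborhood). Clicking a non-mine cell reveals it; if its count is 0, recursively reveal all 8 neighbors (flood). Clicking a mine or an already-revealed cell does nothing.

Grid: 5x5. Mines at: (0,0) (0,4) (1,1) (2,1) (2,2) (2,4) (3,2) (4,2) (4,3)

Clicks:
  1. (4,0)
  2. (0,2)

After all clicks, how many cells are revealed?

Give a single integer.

Answer: 5

Derivation:
Click 1 (4,0) count=0: revealed 4 new [(3,0) (3,1) (4,0) (4,1)] -> total=4
Click 2 (0,2) count=1: revealed 1 new [(0,2)] -> total=5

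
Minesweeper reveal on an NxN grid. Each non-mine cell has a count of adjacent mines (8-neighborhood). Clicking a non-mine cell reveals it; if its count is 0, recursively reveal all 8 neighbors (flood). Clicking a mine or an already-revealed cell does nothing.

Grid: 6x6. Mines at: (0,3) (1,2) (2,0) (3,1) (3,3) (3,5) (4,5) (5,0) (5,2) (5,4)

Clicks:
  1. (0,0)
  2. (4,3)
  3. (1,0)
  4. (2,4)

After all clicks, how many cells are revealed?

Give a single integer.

Click 1 (0,0) count=0: revealed 4 new [(0,0) (0,1) (1,0) (1,1)] -> total=4
Click 2 (4,3) count=3: revealed 1 new [(4,3)] -> total=5
Click 3 (1,0) count=1: revealed 0 new [(none)] -> total=5
Click 4 (2,4) count=2: revealed 1 new [(2,4)] -> total=6

Answer: 6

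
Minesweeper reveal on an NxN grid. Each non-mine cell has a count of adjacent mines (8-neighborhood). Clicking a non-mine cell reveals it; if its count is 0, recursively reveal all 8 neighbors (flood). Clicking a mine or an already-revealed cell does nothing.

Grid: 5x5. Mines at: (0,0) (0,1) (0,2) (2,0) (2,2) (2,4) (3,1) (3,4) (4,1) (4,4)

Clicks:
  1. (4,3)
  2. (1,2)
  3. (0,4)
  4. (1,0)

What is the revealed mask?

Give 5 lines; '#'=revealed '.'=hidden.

Click 1 (4,3) count=2: revealed 1 new [(4,3)] -> total=1
Click 2 (1,2) count=3: revealed 1 new [(1,2)] -> total=2
Click 3 (0,4) count=0: revealed 4 new [(0,3) (0,4) (1,3) (1,4)] -> total=6
Click 4 (1,0) count=3: revealed 1 new [(1,0)] -> total=7

Answer: ...##
#.###
.....
.....
...#.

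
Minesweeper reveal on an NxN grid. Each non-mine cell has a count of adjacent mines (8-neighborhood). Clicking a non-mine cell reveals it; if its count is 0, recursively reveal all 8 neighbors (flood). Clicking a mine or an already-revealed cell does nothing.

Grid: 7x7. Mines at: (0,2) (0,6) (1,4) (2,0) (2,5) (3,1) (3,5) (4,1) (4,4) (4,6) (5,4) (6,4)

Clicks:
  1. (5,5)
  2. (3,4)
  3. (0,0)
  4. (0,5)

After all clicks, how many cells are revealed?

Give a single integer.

Click 1 (5,5) count=4: revealed 1 new [(5,5)] -> total=1
Click 2 (3,4) count=3: revealed 1 new [(3,4)] -> total=2
Click 3 (0,0) count=0: revealed 4 new [(0,0) (0,1) (1,0) (1,1)] -> total=6
Click 4 (0,5) count=2: revealed 1 new [(0,5)] -> total=7

Answer: 7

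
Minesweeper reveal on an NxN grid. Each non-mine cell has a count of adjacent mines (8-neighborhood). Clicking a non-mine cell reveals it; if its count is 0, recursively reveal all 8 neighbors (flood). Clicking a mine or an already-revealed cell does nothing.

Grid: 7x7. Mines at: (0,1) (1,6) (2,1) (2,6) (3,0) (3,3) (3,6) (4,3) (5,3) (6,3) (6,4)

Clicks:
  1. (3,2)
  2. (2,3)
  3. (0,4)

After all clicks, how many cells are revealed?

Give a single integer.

Click 1 (3,2) count=3: revealed 1 new [(3,2)] -> total=1
Click 2 (2,3) count=1: revealed 1 new [(2,3)] -> total=2
Click 3 (0,4) count=0: revealed 11 new [(0,2) (0,3) (0,4) (0,5) (1,2) (1,3) (1,4) (1,5) (2,2) (2,4) (2,5)] -> total=13

Answer: 13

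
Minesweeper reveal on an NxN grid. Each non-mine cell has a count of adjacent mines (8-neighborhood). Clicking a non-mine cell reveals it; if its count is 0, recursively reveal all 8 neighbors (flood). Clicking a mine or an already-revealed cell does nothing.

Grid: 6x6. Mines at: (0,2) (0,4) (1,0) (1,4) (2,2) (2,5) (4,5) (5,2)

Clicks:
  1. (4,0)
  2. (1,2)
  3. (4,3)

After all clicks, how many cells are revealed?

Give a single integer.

Click 1 (4,0) count=0: revealed 8 new [(2,0) (2,1) (3,0) (3,1) (4,0) (4,1) (5,0) (5,1)] -> total=8
Click 2 (1,2) count=2: revealed 1 new [(1,2)] -> total=9
Click 3 (4,3) count=1: revealed 1 new [(4,3)] -> total=10

Answer: 10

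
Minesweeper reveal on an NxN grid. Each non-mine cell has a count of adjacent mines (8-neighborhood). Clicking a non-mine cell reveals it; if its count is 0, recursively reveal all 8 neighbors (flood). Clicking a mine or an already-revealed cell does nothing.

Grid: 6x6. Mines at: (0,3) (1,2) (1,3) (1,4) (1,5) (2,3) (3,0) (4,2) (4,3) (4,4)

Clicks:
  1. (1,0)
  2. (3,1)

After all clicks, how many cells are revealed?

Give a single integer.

Answer: 7

Derivation:
Click 1 (1,0) count=0: revealed 6 new [(0,0) (0,1) (1,0) (1,1) (2,0) (2,1)] -> total=6
Click 2 (3,1) count=2: revealed 1 new [(3,1)] -> total=7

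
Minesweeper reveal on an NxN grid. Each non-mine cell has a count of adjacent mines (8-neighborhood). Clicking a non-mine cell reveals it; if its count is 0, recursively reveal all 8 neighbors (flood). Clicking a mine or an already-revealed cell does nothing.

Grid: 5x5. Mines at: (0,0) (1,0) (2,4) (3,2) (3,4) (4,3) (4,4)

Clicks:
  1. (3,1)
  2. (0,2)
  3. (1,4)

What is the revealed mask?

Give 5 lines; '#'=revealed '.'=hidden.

Click 1 (3,1) count=1: revealed 1 new [(3,1)] -> total=1
Click 2 (0,2) count=0: revealed 11 new [(0,1) (0,2) (0,3) (0,4) (1,1) (1,2) (1,3) (1,4) (2,1) (2,2) (2,3)] -> total=12
Click 3 (1,4) count=1: revealed 0 new [(none)] -> total=12

Answer: .####
.####
.###.
.#...
.....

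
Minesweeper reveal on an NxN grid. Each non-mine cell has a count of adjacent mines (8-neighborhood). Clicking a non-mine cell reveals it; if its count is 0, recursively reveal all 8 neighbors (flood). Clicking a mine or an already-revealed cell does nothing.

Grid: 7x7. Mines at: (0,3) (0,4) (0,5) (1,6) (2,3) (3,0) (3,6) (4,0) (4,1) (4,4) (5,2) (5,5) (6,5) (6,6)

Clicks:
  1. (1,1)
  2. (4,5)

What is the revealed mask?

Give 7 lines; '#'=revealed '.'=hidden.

Answer: ###....
###....
###....
.......
.....#.
.......
.......

Derivation:
Click 1 (1,1) count=0: revealed 9 new [(0,0) (0,1) (0,2) (1,0) (1,1) (1,2) (2,0) (2,1) (2,2)] -> total=9
Click 2 (4,5) count=3: revealed 1 new [(4,5)] -> total=10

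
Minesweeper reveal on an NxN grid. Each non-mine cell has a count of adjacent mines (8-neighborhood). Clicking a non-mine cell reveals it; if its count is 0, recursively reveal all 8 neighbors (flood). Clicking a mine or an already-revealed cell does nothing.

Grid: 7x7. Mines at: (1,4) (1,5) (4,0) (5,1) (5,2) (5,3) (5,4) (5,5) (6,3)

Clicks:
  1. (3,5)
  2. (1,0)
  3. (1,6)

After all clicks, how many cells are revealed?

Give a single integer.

Answer: 29

Derivation:
Click 1 (3,5) count=0: revealed 28 new [(0,0) (0,1) (0,2) (0,3) (1,0) (1,1) (1,2) (1,3) (2,0) (2,1) (2,2) (2,3) (2,4) (2,5) (2,6) (3,0) (3,1) (3,2) (3,3) (3,4) (3,5) (3,6) (4,1) (4,2) (4,3) (4,4) (4,5) (4,6)] -> total=28
Click 2 (1,0) count=0: revealed 0 new [(none)] -> total=28
Click 3 (1,6) count=1: revealed 1 new [(1,6)] -> total=29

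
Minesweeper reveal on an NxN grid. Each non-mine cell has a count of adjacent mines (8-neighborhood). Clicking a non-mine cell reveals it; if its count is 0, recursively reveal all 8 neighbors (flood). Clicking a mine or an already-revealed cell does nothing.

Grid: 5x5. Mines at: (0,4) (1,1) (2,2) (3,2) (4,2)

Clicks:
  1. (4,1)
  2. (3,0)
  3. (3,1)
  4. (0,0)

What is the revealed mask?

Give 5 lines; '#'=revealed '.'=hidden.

Click 1 (4,1) count=2: revealed 1 new [(4,1)] -> total=1
Click 2 (3,0) count=0: revealed 5 new [(2,0) (2,1) (3,0) (3,1) (4,0)] -> total=6
Click 3 (3,1) count=3: revealed 0 new [(none)] -> total=6
Click 4 (0,0) count=1: revealed 1 new [(0,0)] -> total=7

Answer: #....
.....
##...
##...
##...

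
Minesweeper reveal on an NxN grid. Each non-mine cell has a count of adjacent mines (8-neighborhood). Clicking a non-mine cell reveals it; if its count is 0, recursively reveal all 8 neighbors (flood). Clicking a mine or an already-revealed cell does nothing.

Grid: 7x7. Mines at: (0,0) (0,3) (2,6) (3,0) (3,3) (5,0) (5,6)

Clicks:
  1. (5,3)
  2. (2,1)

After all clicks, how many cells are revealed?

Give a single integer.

Click 1 (5,3) count=0: revealed 15 new [(4,1) (4,2) (4,3) (4,4) (4,5) (5,1) (5,2) (5,3) (5,4) (5,5) (6,1) (6,2) (6,3) (6,4) (6,5)] -> total=15
Click 2 (2,1) count=1: revealed 1 new [(2,1)] -> total=16

Answer: 16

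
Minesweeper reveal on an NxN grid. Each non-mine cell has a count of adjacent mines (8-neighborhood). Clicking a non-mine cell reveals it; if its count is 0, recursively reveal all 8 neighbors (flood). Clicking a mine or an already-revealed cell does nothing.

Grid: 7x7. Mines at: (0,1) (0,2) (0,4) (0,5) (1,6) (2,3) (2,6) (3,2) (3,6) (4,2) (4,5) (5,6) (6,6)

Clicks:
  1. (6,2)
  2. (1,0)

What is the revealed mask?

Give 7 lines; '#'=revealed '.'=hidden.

Click 1 (6,2) count=0: revealed 20 new [(1,0) (1,1) (2,0) (2,1) (3,0) (3,1) (4,0) (4,1) (5,0) (5,1) (5,2) (5,3) (5,4) (5,5) (6,0) (6,1) (6,2) (6,3) (6,4) (6,5)] -> total=20
Click 2 (1,0) count=1: revealed 0 new [(none)] -> total=20

Answer: .......
##.....
##.....
##.....
##.....
######.
######.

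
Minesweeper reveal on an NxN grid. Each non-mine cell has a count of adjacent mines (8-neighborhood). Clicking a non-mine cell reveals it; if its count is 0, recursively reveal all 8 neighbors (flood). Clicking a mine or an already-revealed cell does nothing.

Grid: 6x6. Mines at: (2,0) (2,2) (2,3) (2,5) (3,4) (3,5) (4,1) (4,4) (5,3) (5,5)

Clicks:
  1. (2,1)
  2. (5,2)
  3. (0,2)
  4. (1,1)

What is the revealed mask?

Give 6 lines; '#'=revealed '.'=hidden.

Click 1 (2,1) count=2: revealed 1 new [(2,1)] -> total=1
Click 2 (5,2) count=2: revealed 1 new [(5,2)] -> total=2
Click 3 (0,2) count=0: revealed 12 new [(0,0) (0,1) (0,2) (0,3) (0,4) (0,5) (1,0) (1,1) (1,2) (1,3) (1,4) (1,5)] -> total=14
Click 4 (1,1) count=2: revealed 0 new [(none)] -> total=14

Answer: ######
######
.#....
......
......
..#...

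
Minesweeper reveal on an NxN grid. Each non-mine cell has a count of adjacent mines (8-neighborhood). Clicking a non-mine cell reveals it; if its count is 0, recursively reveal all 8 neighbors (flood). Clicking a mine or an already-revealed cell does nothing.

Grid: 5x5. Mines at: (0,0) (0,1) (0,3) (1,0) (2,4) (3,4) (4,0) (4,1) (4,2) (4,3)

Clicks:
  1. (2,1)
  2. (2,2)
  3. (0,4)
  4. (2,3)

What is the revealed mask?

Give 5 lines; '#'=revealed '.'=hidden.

Answer: ....#
.###.
.###.
.###.
.....

Derivation:
Click 1 (2,1) count=1: revealed 1 new [(2,1)] -> total=1
Click 2 (2,2) count=0: revealed 8 new [(1,1) (1,2) (1,3) (2,2) (2,3) (3,1) (3,2) (3,3)] -> total=9
Click 3 (0,4) count=1: revealed 1 new [(0,4)] -> total=10
Click 4 (2,3) count=2: revealed 0 new [(none)] -> total=10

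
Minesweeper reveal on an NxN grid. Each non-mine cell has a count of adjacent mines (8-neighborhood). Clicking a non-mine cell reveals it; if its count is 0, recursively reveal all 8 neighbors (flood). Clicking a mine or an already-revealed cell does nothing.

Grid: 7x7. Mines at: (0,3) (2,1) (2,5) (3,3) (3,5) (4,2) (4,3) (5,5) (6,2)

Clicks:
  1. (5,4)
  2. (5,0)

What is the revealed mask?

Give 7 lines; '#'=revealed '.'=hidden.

Answer: .......
.......
.......
##.....
##.....
##..#..
##.....

Derivation:
Click 1 (5,4) count=2: revealed 1 new [(5,4)] -> total=1
Click 2 (5,0) count=0: revealed 8 new [(3,0) (3,1) (4,0) (4,1) (5,0) (5,1) (6,0) (6,1)] -> total=9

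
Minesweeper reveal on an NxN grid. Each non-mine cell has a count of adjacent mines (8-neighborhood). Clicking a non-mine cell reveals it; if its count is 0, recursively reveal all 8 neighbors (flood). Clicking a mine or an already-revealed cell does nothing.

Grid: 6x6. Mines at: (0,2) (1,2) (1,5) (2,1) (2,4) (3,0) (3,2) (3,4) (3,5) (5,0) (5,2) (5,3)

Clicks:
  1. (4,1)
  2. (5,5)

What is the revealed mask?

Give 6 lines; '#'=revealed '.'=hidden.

Click 1 (4,1) count=4: revealed 1 new [(4,1)] -> total=1
Click 2 (5,5) count=0: revealed 4 new [(4,4) (4,5) (5,4) (5,5)] -> total=5

Answer: ......
......
......
......
.#..##
....##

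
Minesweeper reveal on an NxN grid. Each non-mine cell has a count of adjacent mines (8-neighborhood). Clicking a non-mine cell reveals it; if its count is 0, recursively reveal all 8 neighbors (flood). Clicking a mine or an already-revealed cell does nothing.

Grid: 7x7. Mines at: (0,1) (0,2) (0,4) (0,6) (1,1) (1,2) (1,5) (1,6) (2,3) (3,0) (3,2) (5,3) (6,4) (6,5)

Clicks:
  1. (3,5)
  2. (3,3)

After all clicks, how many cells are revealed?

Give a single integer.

Answer: 13

Derivation:
Click 1 (3,5) count=0: revealed 12 new [(2,4) (2,5) (2,6) (3,4) (3,5) (3,6) (4,4) (4,5) (4,6) (5,4) (5,5) (5,6)] -> total=12
Click 2 (3,3) count=2: revealed 1 new [(3,3)] -> total=13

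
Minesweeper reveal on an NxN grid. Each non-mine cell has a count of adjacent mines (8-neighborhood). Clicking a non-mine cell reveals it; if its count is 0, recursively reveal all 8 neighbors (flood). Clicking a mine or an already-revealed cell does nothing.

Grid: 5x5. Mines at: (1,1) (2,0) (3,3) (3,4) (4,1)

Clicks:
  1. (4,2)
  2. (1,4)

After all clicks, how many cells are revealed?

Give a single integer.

Click 1 (4,2) count=2: revealed 1 new [(4,2)] -> total=1
Click 2 (1,4) count=0: revealed 9 new [(0,2) (0,3) (0,4) (1,2) (1,3) (1,4) (2,2) (2,3) (2,4)] -> total=10

Answer: 10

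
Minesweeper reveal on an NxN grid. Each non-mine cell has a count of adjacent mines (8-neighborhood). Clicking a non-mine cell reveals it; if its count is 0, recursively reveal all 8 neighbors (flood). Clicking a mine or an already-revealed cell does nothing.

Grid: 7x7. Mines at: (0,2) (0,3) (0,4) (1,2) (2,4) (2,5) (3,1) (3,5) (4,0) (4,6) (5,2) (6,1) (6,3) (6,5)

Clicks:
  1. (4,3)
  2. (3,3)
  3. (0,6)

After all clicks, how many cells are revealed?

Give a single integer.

Answer: 6

Derivation:
Click 1 (4,3) count=1: revealed 1 new [(4,3)] -> total=1
Click 2 (3,3) count=1: revealed 1 new [(3,3)] -> total=2
Click 3 (0,6) count=0: revealed 4 new [(0,5) (0,6) (1,5) (1,6)] -> total=6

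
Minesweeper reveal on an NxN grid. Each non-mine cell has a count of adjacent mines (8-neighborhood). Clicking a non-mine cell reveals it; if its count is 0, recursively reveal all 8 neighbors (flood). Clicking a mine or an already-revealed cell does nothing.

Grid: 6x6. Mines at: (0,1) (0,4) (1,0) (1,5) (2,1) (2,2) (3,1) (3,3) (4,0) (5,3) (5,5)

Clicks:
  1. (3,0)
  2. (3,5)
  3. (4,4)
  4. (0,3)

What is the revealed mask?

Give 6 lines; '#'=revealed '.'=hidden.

Answer: ...#..
......
....##
#...##
....##
......

Derivation:
Click 1 (3,0) count=3: revealed 1 new [(3,0)] -> total=1
Click 2 (3,5) count=0: revealed 6 new [(2,4) (2,5) (3,4) (3,5) (4,4) (4,5)] -> total=7
Click 3 (4,4) count=3: revealed 0 new [(none)] -> total=7
Click 4 (0,3) count=1: revealed 1 new [(0,3)] -> total=8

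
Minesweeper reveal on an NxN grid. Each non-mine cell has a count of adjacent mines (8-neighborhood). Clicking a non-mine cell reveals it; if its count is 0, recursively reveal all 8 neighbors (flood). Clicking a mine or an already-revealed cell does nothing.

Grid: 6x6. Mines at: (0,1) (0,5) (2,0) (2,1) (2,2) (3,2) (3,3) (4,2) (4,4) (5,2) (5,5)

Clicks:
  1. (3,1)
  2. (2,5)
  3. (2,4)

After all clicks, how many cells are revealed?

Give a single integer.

Click 1 (3,1) count=5: revealed 1 new [(3,1)] -> total=1
Click 2 (2,5) count=0: revealed 6 new [(1,4) (1,5) (2,4) (2,5) (3,4) (3,5)] -> total=7
Click 3 (2,4) count=1: revealed 0 new [(none)] -> total=7

Answer: 7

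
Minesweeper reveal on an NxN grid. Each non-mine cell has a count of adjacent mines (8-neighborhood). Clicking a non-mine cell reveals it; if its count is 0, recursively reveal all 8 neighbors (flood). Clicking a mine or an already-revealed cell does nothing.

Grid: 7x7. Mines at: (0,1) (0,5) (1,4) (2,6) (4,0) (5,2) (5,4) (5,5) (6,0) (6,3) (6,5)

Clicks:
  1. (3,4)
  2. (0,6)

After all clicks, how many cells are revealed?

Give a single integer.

Click 1 (3,4) count=0: revealed 21 new [(1,0) (1,1) (1,2) (1,3) (2,0) (2,1) (2,2) (2,3) (2,4) (2,5) (3,0) (3,1) (3,2) (3,3) (3,4) (3,5) (4,1) (4,2) (4,3) (4,4) (4,5)] -> total=21
Click 2 (0,6) count=1: revealed 1 new [(0,6)] -> total=22

Answer: 22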